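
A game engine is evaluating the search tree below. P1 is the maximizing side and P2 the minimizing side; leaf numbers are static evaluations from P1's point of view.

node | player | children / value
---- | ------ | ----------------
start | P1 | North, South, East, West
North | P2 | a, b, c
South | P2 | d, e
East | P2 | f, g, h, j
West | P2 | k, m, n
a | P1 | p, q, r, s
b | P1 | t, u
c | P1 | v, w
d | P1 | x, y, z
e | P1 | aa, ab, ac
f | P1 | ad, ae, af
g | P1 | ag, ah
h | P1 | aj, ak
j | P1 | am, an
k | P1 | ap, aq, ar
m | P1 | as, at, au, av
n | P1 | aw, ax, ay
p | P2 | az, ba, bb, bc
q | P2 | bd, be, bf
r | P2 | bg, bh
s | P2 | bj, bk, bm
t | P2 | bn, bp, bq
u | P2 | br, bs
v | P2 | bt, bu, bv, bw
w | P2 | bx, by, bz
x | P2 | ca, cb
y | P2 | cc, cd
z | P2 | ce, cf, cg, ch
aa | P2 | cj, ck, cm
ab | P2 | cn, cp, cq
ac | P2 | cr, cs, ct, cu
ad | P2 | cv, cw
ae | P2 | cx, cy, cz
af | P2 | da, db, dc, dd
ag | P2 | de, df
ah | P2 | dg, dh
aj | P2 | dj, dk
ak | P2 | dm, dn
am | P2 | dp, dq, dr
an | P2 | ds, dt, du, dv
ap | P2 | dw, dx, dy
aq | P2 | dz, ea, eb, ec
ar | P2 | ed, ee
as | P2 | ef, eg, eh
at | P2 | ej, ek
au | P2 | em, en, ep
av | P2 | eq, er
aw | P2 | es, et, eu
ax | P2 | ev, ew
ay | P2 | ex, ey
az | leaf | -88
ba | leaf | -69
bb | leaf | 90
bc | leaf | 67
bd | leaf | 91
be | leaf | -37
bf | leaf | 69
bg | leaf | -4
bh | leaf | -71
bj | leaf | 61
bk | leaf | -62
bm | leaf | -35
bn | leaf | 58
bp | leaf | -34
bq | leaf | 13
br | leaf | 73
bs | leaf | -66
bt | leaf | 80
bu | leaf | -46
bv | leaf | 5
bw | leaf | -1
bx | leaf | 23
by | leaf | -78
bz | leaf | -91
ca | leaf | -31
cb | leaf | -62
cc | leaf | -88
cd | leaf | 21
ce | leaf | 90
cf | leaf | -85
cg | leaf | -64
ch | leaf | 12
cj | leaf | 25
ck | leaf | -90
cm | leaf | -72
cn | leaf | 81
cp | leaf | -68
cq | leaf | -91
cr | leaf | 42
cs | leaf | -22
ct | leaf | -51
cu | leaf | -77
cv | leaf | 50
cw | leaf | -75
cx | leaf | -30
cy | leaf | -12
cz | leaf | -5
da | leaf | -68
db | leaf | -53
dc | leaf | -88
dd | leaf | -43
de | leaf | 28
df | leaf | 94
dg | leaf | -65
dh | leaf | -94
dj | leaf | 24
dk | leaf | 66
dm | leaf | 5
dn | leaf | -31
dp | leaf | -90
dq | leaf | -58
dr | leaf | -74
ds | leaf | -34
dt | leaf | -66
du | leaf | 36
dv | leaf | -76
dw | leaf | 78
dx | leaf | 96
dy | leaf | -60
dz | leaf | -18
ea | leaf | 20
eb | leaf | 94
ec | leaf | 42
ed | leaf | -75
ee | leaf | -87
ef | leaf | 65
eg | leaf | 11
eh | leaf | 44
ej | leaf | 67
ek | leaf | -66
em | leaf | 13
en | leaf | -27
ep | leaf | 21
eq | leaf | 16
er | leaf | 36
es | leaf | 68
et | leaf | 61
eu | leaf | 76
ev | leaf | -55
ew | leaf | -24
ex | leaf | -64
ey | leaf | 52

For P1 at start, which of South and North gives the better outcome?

x (P2): min(-31, -62) = -62
y (P2): min(-88, 21) = -88
z (P2): min(90, -85, -64, 12) = -85
d (P1): max(-62, -88, -85) = -62
aa (P2): min(25, -90, -72) = -90
ab (P2): min(81, -68, -91) = -91
ac (P2): min(42, -22, -51, -77) = -77
e (P1): max(-90, -91, -77) = -77
South (P2): min(-62, -77) = -77
p (P2): min(-88, -69, 90, 67) = -88
q (P2): min(91, -37, 69) = -37
r (P2): min(-4, -71) = -71
s (P2): min(61, -62, -35) = -62
a (P1): max(-88, -37, -71, -62) = -37
t (P2): min(58, -34, 13) = -34
u (P2): min(73, -66) = -66
b (P1): max(-34, -66) = -34
v (P2): min(80, -46, 5, -1) = -46
w (P2): min(23, -78, -91) = -91
c (P1): max(-46, -91) = -46
North (P2): min(-37, -34, -46) = -46
P1 prefers the higher value; South=-77, North=-46. North is better since -46 > -77.

North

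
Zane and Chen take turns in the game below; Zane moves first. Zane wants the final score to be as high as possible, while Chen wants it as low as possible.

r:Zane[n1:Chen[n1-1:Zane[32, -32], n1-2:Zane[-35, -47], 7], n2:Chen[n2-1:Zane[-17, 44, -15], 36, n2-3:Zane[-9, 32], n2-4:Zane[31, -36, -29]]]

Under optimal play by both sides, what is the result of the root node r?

n1-1 (Zane): max(32, -32) = 32
n1-2 (Zane): max(-35, -47) = -35
n1 (Chen): min(32, -35, 7) = -35
n2-1 (Zane): max(-17, 44, -15) = 44
n2-3 (Zane): max(-9, 32) = 32
n2-4 (Zane): max(31, -36, -29) = 31
n2 (Chen): min(44, 36, 32, 31) = 31
r (Zane): max(-35, 31) = 31

31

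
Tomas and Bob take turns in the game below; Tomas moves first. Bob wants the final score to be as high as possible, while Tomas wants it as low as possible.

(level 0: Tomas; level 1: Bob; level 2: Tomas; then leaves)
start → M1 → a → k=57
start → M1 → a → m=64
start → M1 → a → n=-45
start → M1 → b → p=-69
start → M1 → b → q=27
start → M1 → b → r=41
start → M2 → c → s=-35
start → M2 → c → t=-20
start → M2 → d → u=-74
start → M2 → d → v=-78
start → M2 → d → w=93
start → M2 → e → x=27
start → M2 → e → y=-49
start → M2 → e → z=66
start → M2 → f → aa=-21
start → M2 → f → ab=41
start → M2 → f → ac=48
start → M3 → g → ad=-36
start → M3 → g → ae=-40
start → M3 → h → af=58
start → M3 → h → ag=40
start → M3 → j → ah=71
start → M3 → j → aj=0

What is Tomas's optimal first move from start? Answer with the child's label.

a (Tomas): min(57, 64, -45) = -45
b (Tomas): min(-69, 27, 41) = -69
M1 (Bob): max(-45, -69) = -45
c (Tomas): min(-35, -20) = -35
d (Tomas): min(-74, -78, 93) = -78
e (Tomas): min(27, -49, 66) = -49
f (Tomas): min(-21, 41, 48) = -21
M2 (Bob): max(-35, -78, -49, -21) = -21
g (Tomas): min(-36, -40) = -40
h (Tomas): min(58, 40) = 40
j (Tomas): min(71, 0) = 0
M3 (Bob): max(-40, 40, 0) = 40
start (Tomas): min(-45, -21, 40) = -45
Tomas at start wants the lowest of {M1=-45, M2=-21, M3=40}, so chooses M1.

M1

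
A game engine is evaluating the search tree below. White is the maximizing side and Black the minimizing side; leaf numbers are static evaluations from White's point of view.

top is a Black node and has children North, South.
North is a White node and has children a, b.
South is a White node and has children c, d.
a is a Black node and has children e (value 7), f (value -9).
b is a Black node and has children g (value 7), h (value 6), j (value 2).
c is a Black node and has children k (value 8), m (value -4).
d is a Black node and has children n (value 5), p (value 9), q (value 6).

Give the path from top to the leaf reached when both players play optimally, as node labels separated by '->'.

top -> North -> b -> j

a (Black): min(7, -9) = -9
b (Black): min(7, 6, 2) = 2
North (White): max(-9, 2) = 2
c (Black): min(8, -4) = -4
d (Black): min(5, 9, 6) = 5
South (White): max(-4, 5) = 5
top (Black): min(2, 5) = 2
At top, Black picks North (lowest: 2).
At North, White picks b (highest: 2).
At b, Black picks j (lowest: 2).
Terminal value 2.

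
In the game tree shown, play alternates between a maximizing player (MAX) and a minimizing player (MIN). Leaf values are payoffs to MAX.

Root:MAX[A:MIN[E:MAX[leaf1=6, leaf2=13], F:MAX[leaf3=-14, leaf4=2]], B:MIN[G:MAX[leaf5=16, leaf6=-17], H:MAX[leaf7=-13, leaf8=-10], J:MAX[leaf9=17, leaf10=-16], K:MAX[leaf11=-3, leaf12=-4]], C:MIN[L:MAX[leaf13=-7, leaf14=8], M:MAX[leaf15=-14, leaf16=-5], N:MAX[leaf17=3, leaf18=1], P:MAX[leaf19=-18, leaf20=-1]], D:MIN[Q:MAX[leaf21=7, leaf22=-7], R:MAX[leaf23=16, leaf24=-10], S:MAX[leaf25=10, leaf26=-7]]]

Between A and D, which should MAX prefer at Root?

E (MAX): max(6, 13) = 13
F (MAX): max(-14, 2) = 2
A (MIN): min(13, 2) = 2
Q (MAX): max(7, -7) = 7
R (MAX): max(16, -10) = 16
S (MAX): max(10, -7) = 10
D (MIN): min(7, 16, 10) = 7
MAX prefers the higher value; A=2, D=7. D is better since 7 > 2.

D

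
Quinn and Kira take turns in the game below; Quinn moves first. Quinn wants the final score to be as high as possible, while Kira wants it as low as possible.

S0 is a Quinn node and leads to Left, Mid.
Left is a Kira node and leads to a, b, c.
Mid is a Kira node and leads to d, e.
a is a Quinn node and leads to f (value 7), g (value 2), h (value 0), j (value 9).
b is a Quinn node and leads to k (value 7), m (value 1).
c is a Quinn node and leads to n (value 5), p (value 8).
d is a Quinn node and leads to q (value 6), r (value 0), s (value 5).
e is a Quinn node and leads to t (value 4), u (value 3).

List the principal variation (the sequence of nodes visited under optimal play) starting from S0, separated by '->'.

a (Quinn): max(7, 2, 0, 9) = 9
b (Quinn): max(7, 1) = 7
c (Quinn): max(5, 8) = 8
Left (Kira): min(9, 7, 8) = 7
d (Quinn): max(6, 0, 5) = 6
e (Quinn): max(4, 3) = 4
Mid (Kira): min(6, 4) = 4
S0 (Quinn): max(7, 4) = 7
At S0, Quinn picks Left (highest: 7).
At Left, Kira picks b (lowest: 7).
At b, Quinn picks k (highest: 7).
Terminal value 7.

S0 -> Left -> b -> k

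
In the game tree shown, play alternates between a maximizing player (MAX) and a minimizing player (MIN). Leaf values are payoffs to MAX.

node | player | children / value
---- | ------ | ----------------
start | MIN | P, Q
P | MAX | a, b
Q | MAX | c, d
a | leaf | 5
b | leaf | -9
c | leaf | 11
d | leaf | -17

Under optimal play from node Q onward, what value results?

11

Q (MAX): max(11, -17) = 11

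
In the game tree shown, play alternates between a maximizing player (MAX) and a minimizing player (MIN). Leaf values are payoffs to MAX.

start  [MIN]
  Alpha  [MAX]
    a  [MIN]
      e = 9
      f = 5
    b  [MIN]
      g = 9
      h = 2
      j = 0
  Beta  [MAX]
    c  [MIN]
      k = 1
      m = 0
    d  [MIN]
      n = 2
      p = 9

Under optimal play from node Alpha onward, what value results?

5

a (MIN): min(9, 5) = 5
b (MIN): min(9, 2, 0) = 0
Alpha (MAX): max(5, 0) = 5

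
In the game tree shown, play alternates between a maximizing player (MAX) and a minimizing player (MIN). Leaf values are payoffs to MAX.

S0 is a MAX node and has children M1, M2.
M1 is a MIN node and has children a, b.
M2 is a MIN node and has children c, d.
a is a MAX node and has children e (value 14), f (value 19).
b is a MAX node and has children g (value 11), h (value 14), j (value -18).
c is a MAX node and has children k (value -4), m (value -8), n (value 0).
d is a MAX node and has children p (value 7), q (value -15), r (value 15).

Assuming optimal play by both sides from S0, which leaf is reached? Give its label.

h

a (MAX): max(14, 19) = 19
b (MAX): max(11, 14, -18) = 14
M1 (MIN): min(19, 14) = 14
c (MAX): max(-4, -8, 0) = 0
d (MAX): max(7, -15, 15) = 15
M2 (MIN): min(0, 15) = 0
S0 (MAX): max(14, 0) = 14
At S0, MAX picks M1 (highest: 14).
At M1, MIN picks b (lowest: 14).
At b, MAX picks h (highest: 14).
Terminal value 14.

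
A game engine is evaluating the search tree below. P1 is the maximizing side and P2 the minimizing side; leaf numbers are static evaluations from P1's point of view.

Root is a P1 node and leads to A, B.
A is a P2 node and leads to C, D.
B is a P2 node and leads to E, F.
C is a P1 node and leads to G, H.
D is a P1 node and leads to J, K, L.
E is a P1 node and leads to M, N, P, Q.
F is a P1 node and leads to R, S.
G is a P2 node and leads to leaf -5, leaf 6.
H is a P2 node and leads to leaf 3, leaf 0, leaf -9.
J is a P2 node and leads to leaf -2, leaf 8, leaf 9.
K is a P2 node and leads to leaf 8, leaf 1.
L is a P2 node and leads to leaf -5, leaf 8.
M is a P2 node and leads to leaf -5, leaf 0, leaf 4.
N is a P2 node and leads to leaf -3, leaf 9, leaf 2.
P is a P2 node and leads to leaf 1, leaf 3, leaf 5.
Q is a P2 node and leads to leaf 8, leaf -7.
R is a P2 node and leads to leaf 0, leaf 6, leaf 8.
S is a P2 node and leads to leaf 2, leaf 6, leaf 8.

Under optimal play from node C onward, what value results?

G (P2): min(-5, 6) = -5
H (P2): min(3, 0, -9) = -9
C (P1): max(-5, -9) = -5

-5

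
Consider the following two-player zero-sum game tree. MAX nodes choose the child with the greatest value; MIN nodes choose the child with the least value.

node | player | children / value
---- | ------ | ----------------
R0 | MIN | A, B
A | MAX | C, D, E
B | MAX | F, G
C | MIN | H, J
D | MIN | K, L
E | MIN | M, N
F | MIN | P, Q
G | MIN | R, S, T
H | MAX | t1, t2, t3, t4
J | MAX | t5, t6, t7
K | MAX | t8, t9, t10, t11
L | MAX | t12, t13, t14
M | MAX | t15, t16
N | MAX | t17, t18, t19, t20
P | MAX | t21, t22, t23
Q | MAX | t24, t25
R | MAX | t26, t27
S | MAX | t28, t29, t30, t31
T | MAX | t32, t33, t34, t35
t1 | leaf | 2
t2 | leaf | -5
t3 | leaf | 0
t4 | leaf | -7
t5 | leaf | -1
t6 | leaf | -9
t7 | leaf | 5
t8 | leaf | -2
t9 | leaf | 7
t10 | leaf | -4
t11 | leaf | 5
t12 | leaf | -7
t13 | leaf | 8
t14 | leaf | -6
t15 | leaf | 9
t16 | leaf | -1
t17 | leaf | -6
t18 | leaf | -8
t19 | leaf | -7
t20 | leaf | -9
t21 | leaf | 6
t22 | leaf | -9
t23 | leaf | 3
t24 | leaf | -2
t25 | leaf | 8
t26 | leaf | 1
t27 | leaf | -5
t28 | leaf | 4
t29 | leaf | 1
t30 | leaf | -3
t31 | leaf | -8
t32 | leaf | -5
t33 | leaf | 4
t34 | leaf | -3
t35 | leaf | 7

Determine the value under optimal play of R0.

H (MAX): max(2, -5, 0, -7) = 2
J (MAX): max(-1, -9, 5) = 5
C (MIN): min(2, 5) = 2
K (MAX): max(-2, 7, -4, 5) = 7
L (MAX): max(-7, 8, -6) = 8
D (MIN): min(7, 8) = 7
M (MAX): max(9, -1) = 9
N (MAX): max(-6, -8, -7, -9) = -6
E (MIN): min(9, -6) = -6
A (MAX): max(2, 7, -6) = 7
P (MAX): max(6, -9, 3) = 6
Q (MAX): max(-2, 8) = 8
F (MIN): min(6, 8) = 6
R (MAX): max(1, -5) = 1
S (MAX): max(4, 1, -3, -8) = 4
T (MAX): max(-5, 4, -3, 7) = 7
G (MIN): min(1, 4, 7) = 1
B (MAX): max(6, 1) = 6
R0 (MIN): min(7, 6) = 6

6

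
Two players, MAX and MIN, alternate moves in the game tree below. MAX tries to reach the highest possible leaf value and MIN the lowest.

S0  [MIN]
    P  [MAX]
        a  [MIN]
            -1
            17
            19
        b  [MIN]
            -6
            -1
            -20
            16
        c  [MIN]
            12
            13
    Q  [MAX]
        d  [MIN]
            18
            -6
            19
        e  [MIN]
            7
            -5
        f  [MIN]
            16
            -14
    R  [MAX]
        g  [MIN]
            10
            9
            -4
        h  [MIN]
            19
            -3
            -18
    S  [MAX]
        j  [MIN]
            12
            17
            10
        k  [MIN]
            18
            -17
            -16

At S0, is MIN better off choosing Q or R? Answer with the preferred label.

Q

d (MIN): min(18, -6, 19) = -6
e (MIN): min(7, -5) = -5
f (MIN): min(16, -14) = -14
Q (MAX): max(-6, -5, -14) = -5
g (MIN): min(10, 9, -4) = -4
h (MIN): min(19, -3, -18) = -18
R (MAX): max(-4, -18) = -4
MIN prefers the lower value; Q=-5, R=-4. Q is better since -5 < -4.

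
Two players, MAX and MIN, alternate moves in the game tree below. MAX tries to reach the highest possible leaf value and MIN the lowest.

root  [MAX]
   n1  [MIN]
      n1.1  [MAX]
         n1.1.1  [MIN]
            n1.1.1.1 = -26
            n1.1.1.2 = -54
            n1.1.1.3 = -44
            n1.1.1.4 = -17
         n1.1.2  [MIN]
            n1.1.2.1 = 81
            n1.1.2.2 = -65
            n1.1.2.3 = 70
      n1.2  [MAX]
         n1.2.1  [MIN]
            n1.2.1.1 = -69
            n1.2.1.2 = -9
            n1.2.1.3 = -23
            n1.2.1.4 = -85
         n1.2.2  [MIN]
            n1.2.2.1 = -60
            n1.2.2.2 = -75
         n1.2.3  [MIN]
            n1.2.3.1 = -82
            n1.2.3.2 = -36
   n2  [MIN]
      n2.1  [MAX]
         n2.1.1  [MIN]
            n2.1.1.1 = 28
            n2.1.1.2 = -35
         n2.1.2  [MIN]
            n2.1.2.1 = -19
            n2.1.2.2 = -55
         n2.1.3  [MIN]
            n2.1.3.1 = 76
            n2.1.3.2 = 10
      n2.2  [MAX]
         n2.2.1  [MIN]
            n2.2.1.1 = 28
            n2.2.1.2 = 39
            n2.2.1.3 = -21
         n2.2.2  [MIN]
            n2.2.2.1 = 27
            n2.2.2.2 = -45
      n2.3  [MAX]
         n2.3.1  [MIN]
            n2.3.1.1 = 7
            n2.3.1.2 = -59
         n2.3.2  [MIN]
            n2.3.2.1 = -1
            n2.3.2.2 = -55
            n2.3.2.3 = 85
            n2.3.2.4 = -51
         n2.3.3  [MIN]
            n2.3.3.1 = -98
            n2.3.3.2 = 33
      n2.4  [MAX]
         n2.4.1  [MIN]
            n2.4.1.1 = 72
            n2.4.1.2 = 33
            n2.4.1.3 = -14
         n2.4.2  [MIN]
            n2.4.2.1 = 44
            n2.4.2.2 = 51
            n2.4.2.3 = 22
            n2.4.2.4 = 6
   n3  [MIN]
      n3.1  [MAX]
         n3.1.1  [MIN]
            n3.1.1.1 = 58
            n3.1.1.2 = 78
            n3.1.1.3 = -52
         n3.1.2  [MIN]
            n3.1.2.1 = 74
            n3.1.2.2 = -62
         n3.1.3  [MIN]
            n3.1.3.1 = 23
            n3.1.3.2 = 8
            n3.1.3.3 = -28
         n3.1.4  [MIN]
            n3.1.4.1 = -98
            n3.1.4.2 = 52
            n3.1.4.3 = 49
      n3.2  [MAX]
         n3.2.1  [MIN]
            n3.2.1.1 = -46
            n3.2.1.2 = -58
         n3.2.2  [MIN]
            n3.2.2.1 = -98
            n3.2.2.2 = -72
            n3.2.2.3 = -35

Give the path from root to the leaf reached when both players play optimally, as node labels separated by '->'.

root -> n2 -> n2.3 -> n2.3.2 -> n2.3.2.2

n1.1.1 (MIN): min(-26, -54, -44, -17) = -54
n1.1.2 (MIN): min(81, -65, 70) = -65
n1.1 (MAX): max(-54, -65) = -54
n1.2.1 (MIN): min(-69, -9, -23, -85) = -85
n1.2.2 (MIN): min(-60, -75) = -75
n1.2.3 (MIN): min(-82, -36) = -82
n1.2 (MAX): max(-85, -75, -82) = -75
n1 (MIN): min(-54, -75) = -75
n2.1.1 (MIN): min(28, -35) = -35
n2.1.2 (MIN): min(-19, -55) = -55
n2.1.3 (MIN): min(76, 10) = 10
n2.1 (MAX): max(-35, -55, 10) = 10
n2.2.1 (MIN): min(28, 39, -21) = -21
n2.2.2 (MIN): min(27, -45) = -45
n2.2 (MAX): max(-21, -45) = -21
n2.3.1 (MIN): min(7, -59) = -59
n2.3.2 (MIN): min(-1, -55, 85, -51) = -55
n2.3.3 (MIN): min(-98, 33) = -98
n2.3 (MAX): max(-59, -55, -98) = -55
n2.4.1 (MIN): min(72, 33, -14) = -14
n2.4.2 (MIN): min(44, 51, 22, 6) = 6
n2.4 (MAX): max(-14, 6) = 6
n2 (MIN): min(10, -21, -55, 6) = -55
n3.1.1 (MIN): min(58, 78, -52) = -52
n3.1.2 (MIN): min(74, -62) = -62
n3.1.3 (MIN): min(23, 8, -28) = -28
n3.1.4 (MIN): min(-98, 52, 49) = -98
n3.1 (MAX): max(-52, -62, -28, -98) = -28
n3.2.1 (MIN): min(-46, -58) = -58
n3.2.2 (MIN): min(-98, -72, -35) = -98
n3.2 (MAX): max(-58, -98) = -58
n3 (MIN): min(-28, -58) = -58
root (MAX): max(-75, -55, -58) = -55
At root, MAX picks n2 (highest: -55).
At n2, MIN picks n2.3 (lowest: -55).
At n2.3, MAX picks n2.3.2 (highest: -55).
At n2.3.2, MIN picks n2.3.2.2 (lowest: -55).
Terminal value -55.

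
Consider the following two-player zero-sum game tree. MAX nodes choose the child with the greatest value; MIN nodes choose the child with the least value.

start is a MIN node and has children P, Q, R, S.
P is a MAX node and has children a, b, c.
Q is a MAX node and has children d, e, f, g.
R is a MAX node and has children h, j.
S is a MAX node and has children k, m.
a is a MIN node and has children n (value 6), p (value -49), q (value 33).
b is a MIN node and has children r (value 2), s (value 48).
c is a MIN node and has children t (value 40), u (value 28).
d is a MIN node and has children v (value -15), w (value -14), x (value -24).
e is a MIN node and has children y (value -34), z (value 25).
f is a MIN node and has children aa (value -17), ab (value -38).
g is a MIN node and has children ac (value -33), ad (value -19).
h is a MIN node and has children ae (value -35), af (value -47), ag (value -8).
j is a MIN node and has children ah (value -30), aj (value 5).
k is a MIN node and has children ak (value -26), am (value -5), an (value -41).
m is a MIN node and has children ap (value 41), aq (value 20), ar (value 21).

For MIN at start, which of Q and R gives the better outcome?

R

d (MIN): min(-15, -14, -24) = -24
e (MIN): min(-34, 25) = -34
f (MIN): min(-17, -38) = -38
g (MIN): min(-33, -19) = -33
Q (MAX): max(-24, -34, -38, -33) = -24
h (MIN): min(-35, -47, -8) = -47
j (MIN): min(-30, 5) = -30
R (MAX): max(-47, -30) = -30
MIN prefers the lower value; Q=-24, R=-30. R is better since -30 < -24.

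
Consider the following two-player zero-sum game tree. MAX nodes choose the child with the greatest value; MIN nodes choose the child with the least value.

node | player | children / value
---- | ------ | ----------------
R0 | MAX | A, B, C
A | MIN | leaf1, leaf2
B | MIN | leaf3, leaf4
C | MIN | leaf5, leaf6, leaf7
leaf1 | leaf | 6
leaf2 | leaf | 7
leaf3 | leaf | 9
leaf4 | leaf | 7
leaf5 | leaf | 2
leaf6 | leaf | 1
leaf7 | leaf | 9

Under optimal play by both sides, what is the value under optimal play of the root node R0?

7

A (MIN): min(6, 7) = 6
B (MIN): min(9, 7) = 7
C (MIN): min(2, 1, 9) = 1
R0 (MAX): max(6, 7, 1) = 7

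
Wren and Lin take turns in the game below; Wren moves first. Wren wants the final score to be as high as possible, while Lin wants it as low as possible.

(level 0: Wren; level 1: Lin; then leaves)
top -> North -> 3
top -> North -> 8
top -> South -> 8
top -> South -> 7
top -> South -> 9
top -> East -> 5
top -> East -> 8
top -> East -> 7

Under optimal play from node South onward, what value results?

South (Lin): min(8, 7, 9) = 7

7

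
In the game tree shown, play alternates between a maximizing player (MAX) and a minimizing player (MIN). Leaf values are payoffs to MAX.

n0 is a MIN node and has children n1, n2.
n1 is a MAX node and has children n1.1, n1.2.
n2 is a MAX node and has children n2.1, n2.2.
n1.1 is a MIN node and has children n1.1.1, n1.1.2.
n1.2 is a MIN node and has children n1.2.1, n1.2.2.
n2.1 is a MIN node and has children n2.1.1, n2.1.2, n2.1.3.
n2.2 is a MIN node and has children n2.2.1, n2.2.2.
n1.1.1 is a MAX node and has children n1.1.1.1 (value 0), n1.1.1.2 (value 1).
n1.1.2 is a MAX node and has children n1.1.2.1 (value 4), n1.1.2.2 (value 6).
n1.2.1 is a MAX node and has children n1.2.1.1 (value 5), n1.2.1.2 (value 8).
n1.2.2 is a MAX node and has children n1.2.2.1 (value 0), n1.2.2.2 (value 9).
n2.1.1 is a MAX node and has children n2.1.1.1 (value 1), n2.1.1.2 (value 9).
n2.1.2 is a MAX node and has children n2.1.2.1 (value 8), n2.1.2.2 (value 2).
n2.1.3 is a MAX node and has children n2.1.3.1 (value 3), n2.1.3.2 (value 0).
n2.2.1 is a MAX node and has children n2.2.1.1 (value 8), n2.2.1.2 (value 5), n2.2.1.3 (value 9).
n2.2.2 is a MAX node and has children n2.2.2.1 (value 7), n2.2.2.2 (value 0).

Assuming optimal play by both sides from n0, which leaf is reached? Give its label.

n2.2.2.1

n1.1.1 (MAX): max(0, 1) = 1
n1.1.2 (MAX): max(4, 6) = 6
n1.1 (MIN): min(1, 6) = 1
n1.2.1 (MAX): max(5, 8) = 8
n1.2.2 (MAX): max(0, 9) = 9
n1.2 (MIN): min(8, 9) = 8
n1 (MAX): max(1, 8) = 8
n2.1.1 (MAX): max(1, 9) = 9
n2.1.2 (MAX): max(8, 2) = 8
n2.1.3 (MAX): max(3, 0) = 3
n2.1 (MIN): min(9, 8, 3) = 3
n2.2.1 (MAX): max(8, 5, 9) = 9
n2.2.2 (MAX): max(7, 0) = 7
n2.2 (MIN): min(9, 7) = 7
n2 (MAX): max(3, 7) = 7
n0 (MIN): min(8, 7) = 7
At n0, MIN picks n2 (lowest: 7).
At n2, MAX picks n2.2 (highest: 7).
At n2.2, MIN picks n2.2.2 (lowest: 7).
At n2.2.2, MAX picks n2.2.2.1 (highest: 7).
Terminal value 7.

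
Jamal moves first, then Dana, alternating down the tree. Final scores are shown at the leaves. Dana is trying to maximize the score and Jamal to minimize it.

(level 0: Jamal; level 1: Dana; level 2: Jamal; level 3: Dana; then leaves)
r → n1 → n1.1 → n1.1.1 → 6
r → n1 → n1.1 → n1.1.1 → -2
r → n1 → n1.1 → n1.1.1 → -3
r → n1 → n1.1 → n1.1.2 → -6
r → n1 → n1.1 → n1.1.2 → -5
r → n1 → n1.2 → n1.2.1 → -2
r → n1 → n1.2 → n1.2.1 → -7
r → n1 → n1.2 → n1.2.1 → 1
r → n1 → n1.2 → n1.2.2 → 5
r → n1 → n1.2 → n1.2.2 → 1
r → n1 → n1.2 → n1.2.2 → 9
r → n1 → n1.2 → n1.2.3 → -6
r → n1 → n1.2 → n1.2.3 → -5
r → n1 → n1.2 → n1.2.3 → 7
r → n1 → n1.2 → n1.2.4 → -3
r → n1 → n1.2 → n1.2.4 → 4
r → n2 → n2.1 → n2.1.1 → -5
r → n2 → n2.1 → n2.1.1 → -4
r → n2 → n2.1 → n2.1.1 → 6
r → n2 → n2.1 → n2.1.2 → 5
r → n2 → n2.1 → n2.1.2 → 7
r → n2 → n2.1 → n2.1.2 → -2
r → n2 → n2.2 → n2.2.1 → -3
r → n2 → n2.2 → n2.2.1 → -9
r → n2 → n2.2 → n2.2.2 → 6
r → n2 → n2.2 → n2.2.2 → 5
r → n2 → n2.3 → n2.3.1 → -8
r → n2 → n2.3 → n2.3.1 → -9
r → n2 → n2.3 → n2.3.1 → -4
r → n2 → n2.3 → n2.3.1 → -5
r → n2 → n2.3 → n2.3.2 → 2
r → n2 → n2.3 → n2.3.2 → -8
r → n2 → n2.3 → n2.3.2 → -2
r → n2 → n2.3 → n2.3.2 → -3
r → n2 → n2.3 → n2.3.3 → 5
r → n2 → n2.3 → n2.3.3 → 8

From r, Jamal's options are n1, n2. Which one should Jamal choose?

n1

n1.1.1 (Dana): max(6, -2, -3) = 6
n1.1.2 (Dana): max(-6, -5) = -5
n1.1 (Jamal): min(6, -5) = -5
n1.2.1 (Dana): max(-2, -7, 1) = 1
n1.2.2 (Dana): max(5, 1, 9) = 9
n1.2.3 (Dana): max(-6, -5, 7) = 7
n1.2.4 (Dana): max(-3, 4) = 4
n1.2 (Jamal): min(1, 9, 7, 4) = 1
n1 (Dana): max(-5, 1) = 1
n2.1.1 (Dana): max(-5, -4, 6) = 6
n2.1.2 (Dana): max(5, 7, -2) = 7
n2.1 (Jamal): min(6, 7) = 6
n2.2.1 (Dana): max(-3, -9) = -3
n2.2.2 (Dana): max(6, 5) = 6
n2.2 (Jamal): min(-3, 6) = -3
n2.3.1 (Dana): max(-8, -9, -4, -5) = -4
n2.3.2 (Dana): max(2, -8, -2, -3) = 2
n2.3.3 (Dana): max(5, 8) = 8
n2.3 (Jamal): min(-4, 2, 8) = -4
n2 (Dana): max(6, -3, -4) = 6
r (Jamal): min(1, 6) = 1
Jamal at r wants the lowest of {n1=1, n2=6}, so chooses n1.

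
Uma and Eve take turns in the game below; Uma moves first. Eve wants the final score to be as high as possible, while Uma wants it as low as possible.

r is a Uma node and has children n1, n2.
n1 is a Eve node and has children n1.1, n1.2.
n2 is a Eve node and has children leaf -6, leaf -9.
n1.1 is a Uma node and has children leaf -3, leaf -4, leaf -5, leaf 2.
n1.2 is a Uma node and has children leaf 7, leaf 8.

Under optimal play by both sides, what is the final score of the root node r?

-6

n1.1 (Uma): min(-3, -4, -5, 2) = -5
n1.2 (Uma): min(7, 8) = 7
n1 (Eve): max(-5, 7) = 7
n2 (Eve): max(-6, -9) = -6
r (Uma): min(7, -6) = -6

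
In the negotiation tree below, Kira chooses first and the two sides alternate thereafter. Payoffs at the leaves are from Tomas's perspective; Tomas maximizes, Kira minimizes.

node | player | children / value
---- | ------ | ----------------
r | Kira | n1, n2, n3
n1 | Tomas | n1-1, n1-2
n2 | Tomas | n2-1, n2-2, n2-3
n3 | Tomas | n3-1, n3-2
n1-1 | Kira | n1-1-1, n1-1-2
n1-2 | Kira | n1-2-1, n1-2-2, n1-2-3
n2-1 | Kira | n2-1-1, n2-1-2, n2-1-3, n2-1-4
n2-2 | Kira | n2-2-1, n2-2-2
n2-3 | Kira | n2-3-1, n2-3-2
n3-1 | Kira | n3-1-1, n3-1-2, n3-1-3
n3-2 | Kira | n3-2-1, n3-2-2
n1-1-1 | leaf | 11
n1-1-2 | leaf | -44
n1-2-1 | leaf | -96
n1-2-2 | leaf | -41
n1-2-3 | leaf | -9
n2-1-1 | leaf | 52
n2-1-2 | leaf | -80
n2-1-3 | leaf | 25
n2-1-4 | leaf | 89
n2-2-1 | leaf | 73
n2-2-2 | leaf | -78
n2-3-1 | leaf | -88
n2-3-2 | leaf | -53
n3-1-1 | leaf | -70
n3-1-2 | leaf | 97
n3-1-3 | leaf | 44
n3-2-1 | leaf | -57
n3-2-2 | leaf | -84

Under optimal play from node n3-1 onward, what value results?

n3-1 (Kira): min(-70, 97, 44) = -70

-70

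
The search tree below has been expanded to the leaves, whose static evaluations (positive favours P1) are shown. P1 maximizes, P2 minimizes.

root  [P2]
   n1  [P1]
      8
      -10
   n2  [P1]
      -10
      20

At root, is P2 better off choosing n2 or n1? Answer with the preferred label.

n1

n2 (P1): max(-10, 20) = 20
n1 (P1): max(8, -10) = 8
P2 prefers the lower value; n2=20, n1=8. n1 is better since 8 < 20.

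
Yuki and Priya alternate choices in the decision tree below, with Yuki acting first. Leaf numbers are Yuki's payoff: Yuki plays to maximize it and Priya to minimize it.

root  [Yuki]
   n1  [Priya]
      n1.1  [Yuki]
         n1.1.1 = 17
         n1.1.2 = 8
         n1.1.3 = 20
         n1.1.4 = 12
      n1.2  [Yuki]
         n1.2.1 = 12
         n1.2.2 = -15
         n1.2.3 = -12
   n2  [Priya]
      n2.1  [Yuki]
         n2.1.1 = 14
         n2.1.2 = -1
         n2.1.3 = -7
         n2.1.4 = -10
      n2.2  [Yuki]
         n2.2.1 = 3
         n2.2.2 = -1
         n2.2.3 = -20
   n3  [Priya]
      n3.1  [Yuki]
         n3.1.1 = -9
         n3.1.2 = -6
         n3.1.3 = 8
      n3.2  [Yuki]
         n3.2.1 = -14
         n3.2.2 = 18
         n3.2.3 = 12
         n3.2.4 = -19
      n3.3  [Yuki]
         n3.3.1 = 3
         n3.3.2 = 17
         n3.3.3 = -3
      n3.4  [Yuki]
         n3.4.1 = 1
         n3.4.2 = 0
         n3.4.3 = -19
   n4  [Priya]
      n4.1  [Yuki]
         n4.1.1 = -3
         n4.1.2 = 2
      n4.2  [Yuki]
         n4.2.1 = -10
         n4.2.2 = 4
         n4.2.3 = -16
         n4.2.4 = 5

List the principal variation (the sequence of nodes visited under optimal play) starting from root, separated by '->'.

root -> n1 -> n1.2 -> n1.2.1

n1.1 (Yuki): max(17, 8, 20, 12) = 20
n1.2 (Yuki): max(12, -15, -12) = 12
n1 (Priya): min(20, 12) = 12
n2.1 (Yuki): max(14, -1, -7, -10) = 14
n2.2 (Yuki): max(3, -1, -20) = 3
n2 (Priya): min(14, 3) = 3
n3.1 (Yuki): max(-9, -6, 8) = 8
n3.2 (Yuki): max(-14, 18, 12, -19) = 18
n3.3 (Yuki): max(3, 17, -3) = 17
n3.4 (Yuki): max(1, 0, -19) = 1
n3 (Priya): min(8, 18, 17, 1) = 1
n4.1 (Yuki): max(-3, 2) = 2
n4.2 (Yuki): max(-10, 4, -16, 5) = 5
n4 (Priya): min(2, 5) = 2
root (Yuki): max(12, 3, 1, 2) = 12
At root, Yuki picks n1 (highest: 12).
At n1, Priya picks n1.2 (lowest: 12).
At n1.2, Yuki picks n1.2.1 (highest: 12).
Terminal value 12.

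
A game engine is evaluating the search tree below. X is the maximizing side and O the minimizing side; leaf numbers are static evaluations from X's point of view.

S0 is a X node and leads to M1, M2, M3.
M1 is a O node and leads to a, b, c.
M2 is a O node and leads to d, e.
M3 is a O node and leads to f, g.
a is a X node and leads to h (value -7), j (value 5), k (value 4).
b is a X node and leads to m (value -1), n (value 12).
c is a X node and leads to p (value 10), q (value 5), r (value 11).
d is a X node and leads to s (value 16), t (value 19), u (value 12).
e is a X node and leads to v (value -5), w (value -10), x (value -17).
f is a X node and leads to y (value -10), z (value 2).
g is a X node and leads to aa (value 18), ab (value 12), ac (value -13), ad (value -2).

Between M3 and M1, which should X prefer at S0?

M1

f (X): max(-10, 2) = 2
g (X): max(18, 12, -13, -2) = 18
M3 (O): min(2, 18) = 2
a (X): max(-7, 5, 4) = 5
b (X): max(-1, 12) = 12
c (X): max(10, 5, 11) = 11
M1 (O): min(5, 12, 11) = 5
X prefers the higher value; M3=2, M1=5. M1 is better since 5 > 2.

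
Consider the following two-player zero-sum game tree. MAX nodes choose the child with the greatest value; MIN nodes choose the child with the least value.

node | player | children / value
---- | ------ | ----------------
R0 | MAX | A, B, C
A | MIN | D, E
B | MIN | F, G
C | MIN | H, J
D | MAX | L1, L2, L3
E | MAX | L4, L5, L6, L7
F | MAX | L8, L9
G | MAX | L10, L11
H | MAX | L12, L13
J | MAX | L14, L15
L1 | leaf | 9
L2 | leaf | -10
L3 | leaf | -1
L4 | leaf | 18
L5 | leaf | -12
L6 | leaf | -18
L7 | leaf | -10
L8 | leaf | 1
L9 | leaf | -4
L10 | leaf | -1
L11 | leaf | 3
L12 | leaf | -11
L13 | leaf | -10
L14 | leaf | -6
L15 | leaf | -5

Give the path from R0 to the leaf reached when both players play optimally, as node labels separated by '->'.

R0 -> A -> D -> L1

D (MAX): max(9, -10, -1) = 9
E (MAX): max(18, -12, -18, -10) = 18
A (MIN): min(9, 18) = 9
F (MAX): max(1, -4) = 1
G (MAX): max(-1, 3) = 3
B (MIN): min(1, 3) = 1
H (MAX): max(-11, -10) = -10
J (MAX): max(-6, -5) = -5
C (MIN): min(-10, -5) = -10
R0 (MAX): max(9, 1, -10) = 9
At R0, MAX picks A (highest: 9).
At A, MIN picks D (lowest: 9).
At D, MAX picks L1 (highest: 9).
Terminal value 9.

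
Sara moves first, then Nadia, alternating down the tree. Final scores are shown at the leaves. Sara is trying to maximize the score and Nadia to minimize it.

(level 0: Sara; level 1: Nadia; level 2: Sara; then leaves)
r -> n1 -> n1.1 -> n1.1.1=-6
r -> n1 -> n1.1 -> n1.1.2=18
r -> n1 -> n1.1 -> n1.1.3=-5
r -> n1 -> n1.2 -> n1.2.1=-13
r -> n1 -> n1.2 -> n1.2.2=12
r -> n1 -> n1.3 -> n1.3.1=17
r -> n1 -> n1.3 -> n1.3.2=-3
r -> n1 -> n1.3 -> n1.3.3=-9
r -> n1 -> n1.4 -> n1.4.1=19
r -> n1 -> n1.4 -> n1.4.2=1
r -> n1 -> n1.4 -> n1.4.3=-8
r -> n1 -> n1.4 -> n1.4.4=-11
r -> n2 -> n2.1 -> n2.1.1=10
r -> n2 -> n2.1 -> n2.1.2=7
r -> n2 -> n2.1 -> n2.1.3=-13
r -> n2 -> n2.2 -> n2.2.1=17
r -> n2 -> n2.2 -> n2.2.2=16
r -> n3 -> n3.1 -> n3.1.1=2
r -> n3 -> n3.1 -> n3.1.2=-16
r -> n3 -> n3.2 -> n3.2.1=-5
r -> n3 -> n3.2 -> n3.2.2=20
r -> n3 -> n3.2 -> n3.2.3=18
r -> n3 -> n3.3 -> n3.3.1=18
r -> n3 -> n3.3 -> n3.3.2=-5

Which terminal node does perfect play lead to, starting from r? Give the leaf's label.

n1.1 (Sara): max(-6, 18, -5) = 18
n1.2 (Sara): max(-13, 12) = 12
n1.3 (Sara): max(17, -3, -9) = 17
n1.4 (Sara): max(19, 1, -8, -11) = 19
n1 (Nadia): min(18, 12, 17, 19) = 12
n2.1 (Sara): max(10, 7, -13) = 10
n2.2 (Sara): max(17, 16) = 17
n2 (Nadia): min(10, 17) = 10
n3.1 (Sara): max(2, -16) = 2
n3.2 (Sara): max(-5, 20, 18) = 20
n3.3 (Sara): max(18, -5) = 18
n3 (Nadia): min(2, 20, 18) = 2
r (Sara): max(12, 10, 2) = 12
At r, Sara picks n1 (highest: 12).
At n1, Nadia picks n1.2 (lowest: 12).
At n1.2, Sara picks n1.2.2 (highest: 12).
Terminal value 12.

n1.2.2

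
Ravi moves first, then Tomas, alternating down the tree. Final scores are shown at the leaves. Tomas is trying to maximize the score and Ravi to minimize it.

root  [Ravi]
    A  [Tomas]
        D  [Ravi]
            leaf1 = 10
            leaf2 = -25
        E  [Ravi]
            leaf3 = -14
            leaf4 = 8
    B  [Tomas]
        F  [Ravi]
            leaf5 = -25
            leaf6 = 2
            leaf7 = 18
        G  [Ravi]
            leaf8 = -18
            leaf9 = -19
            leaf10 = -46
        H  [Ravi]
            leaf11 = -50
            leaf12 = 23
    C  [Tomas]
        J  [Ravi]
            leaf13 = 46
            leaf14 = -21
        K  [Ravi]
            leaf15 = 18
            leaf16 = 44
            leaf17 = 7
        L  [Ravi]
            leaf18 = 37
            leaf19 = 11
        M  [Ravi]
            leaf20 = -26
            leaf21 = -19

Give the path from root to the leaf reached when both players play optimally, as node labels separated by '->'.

root -> B -> F -> leaf5

D (Ravi): min(10, -25) = -25
E (Ravi): min(-14, 8) = -14
A (Tomas): max(-25, -14) = -14
F (Ravi): min(-25, 2, 18) = -25
G (Ravi): min(-18, -19, -46) = -46
H (Ravi): min(-50, 23) = -50
B (Tomas): max(-25, -46, -50) = -25
J (Ravi): min(46, -21) = -21
K (Ravi): min(18, 44, 7) = 7
L (Ravi): min(37, 11) = 11
M (Ravi): min(-26, -19) = -26
C (Tomas): max(-21, 7, 11, -26) = 11
root (Ravi): min(-14, -25, 11) = -25
At root, Ravi picks B (lowest: -25).
At B, Tomas picks F (highest: -25).
At F, Ravi picks leaf5 (lowest: -25).
Terminal value -25.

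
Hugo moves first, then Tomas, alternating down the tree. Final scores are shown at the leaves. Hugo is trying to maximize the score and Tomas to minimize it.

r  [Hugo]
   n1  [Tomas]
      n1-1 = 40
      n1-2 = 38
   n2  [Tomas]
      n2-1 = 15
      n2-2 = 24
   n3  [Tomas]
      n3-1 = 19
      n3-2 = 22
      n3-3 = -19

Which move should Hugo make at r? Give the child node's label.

n1 (Tomas): min(40, 38) = 38
n2 (Tomas): min(15, 24) = 15
n3 (Tomas): min(19, 22, -19) = -19
r (Hugo): max(38, 15, -19) = 38
Hugo at r wants the highest of {n1=38, n2=15, n3=-19}, so chooses n1.

n1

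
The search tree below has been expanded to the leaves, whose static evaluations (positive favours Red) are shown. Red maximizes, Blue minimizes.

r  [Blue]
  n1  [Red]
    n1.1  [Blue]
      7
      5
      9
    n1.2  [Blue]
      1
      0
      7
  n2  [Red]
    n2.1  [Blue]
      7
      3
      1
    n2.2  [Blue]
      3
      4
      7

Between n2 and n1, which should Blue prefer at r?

n2

n2.1 (Blue): min(7, 3, 1) = 1
n2.2 (Blue): min(3, 4, 7) = 3
n2 (Red): max(1, 3) = 3
n1.1 (Blue): min(7, 5, 9) = 5
n1.2 (Blue): min(1, 0, 7) = 0
n1 (Red): max(5, 0) = 5
Blue prefers the lower value; n2=3, n1=5. n2 is better since 3 < 5.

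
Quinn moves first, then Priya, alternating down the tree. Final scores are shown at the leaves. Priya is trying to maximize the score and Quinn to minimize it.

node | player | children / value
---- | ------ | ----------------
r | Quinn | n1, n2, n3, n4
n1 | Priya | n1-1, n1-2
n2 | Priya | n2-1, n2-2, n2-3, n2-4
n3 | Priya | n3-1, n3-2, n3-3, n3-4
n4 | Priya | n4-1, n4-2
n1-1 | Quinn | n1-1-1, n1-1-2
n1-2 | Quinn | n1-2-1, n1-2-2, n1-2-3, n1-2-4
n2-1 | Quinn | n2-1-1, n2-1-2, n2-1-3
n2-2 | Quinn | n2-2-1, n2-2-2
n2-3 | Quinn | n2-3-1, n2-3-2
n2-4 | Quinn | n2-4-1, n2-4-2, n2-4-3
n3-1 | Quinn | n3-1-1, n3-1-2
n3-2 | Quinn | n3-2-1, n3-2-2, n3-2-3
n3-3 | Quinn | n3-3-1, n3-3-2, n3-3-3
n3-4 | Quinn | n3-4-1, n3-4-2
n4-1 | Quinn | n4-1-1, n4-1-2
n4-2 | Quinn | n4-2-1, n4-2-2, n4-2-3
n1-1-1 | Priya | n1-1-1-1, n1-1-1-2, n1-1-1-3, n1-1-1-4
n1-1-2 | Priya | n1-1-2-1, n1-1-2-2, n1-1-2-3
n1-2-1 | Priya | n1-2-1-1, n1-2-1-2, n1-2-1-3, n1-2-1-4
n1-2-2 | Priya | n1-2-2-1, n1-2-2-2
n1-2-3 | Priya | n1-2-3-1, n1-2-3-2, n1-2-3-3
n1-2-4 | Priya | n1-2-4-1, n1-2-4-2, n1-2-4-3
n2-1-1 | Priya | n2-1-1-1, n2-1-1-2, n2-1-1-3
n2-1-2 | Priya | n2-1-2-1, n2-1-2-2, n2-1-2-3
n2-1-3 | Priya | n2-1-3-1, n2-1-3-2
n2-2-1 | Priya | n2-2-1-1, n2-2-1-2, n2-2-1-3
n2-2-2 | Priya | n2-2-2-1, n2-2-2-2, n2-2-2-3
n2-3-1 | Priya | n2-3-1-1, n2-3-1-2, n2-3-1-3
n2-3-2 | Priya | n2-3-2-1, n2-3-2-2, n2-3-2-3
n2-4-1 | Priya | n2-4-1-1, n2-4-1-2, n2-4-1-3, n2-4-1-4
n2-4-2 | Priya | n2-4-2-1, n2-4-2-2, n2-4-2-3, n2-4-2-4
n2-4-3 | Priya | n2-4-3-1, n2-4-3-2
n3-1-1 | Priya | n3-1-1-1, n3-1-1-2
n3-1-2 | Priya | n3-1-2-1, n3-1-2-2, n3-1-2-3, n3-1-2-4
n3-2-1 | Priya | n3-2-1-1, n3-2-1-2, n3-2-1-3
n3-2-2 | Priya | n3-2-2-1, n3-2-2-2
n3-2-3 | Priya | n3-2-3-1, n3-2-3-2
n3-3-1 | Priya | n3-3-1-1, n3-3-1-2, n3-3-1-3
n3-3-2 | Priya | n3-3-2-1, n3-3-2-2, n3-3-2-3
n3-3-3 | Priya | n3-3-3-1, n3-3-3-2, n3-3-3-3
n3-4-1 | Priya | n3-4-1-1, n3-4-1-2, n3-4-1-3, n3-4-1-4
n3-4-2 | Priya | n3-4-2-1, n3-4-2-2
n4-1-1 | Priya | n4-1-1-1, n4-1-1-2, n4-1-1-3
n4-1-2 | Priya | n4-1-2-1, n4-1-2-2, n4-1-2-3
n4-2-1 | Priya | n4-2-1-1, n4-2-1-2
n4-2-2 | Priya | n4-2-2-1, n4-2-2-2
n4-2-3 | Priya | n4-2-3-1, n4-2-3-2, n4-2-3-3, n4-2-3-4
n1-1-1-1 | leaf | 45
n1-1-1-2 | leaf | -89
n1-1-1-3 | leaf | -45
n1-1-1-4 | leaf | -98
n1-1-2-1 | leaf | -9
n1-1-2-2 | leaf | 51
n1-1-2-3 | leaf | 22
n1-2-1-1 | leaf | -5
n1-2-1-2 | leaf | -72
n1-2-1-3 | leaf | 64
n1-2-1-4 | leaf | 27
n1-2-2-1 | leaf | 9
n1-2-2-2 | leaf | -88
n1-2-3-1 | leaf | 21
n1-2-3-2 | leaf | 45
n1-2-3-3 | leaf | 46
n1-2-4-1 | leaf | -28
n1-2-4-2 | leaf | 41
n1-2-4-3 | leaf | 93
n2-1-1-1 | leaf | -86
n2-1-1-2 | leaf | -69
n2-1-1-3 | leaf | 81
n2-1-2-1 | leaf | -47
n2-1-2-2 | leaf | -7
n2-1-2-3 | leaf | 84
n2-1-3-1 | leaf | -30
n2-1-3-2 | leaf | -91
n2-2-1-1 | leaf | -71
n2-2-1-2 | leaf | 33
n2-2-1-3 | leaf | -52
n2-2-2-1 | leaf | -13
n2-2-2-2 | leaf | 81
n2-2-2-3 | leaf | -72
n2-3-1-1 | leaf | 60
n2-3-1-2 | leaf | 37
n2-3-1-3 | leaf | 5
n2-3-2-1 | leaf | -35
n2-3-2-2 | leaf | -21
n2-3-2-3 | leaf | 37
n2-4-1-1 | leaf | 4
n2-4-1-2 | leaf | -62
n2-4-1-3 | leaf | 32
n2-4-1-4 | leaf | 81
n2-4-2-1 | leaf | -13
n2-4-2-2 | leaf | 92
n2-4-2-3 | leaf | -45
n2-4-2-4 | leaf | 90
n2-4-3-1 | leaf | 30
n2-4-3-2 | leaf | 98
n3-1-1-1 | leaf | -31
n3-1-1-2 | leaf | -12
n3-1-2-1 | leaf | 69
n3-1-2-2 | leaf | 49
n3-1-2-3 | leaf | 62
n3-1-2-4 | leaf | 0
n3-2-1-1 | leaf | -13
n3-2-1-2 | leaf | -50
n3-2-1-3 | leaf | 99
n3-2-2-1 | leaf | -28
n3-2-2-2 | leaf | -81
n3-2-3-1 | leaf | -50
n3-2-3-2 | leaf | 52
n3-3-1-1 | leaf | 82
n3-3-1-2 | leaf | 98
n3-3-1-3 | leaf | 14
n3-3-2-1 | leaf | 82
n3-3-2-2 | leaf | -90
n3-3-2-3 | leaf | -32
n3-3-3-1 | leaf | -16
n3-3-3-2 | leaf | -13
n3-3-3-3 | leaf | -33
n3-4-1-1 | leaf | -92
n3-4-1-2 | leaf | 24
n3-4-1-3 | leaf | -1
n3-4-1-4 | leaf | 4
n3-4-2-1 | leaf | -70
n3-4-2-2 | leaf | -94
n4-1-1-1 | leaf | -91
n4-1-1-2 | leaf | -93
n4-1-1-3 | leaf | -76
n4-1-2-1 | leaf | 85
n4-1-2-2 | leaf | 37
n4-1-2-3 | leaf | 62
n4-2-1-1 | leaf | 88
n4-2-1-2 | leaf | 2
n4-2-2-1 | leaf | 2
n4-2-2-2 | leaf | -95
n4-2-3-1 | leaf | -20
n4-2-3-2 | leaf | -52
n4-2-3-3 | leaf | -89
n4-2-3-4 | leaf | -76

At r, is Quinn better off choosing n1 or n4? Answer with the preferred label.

n1-1-1 (Priya): max(45, -89, -45, -98) = 45
n1-1-2 (Priya): max(-9, 51, 22) = 51
n1-1 (Quinn): min(45, 51) = 45
n1-2-1 (Priya): max(-5, -72, 64, 27) = 64
n1-2-2 (Priya): max(9, -88) = 9
n1-2-3 (Priya): max(21, 45, 46) = 46
n1-2-4 (Priya): max(-28, 41, 93) = 93
n1-2 (Quinn): min(64, 9, 46, 93) = 9
n1 (Priya): max(45, 9) = 45
n4-1-1 (Priya): max(-91, -93, -76) = -76
n4-1-2 (Priya): max(85, 37, 62) = 85
n4-1 (Quinn): min(-76, 85) = -76
n4-2-1 (Priya): max(88, 2) = 88
n4-2-2 (Priya): max(2, -95) = 2
n4-2-3 (Priya): max(-20, -52, -89, -76) = -20
n4-2 (Quinn): min(88, 2, -20) = -20
n4 (Priya): max(-76, -20) = -20
Quinn prefers the lower value; n1=45, n4=-20. n4 is better since -20 < 45.

n4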